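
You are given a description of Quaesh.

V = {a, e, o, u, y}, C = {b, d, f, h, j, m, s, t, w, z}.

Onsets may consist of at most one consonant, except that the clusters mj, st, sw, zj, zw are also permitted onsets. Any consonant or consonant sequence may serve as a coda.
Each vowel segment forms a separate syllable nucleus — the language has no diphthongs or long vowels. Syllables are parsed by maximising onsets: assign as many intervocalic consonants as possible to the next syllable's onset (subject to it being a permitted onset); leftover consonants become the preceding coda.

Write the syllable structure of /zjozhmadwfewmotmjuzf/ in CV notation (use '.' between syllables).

CCVCC.CVCC.CVC.CVC.CCVCC

Nuclei (vowels): o, a, e, o, u → 5 syllables.
Between /o/ (V1) and /a/ (V2): /zhm/; trying suffixes from longest down, /m/ is the first permitted one, so coda /zh/ | onset /m/.
Between /a/ (V2) and /e/ (V3): /dwf/ — longest licit onset from the right is /f/, leaving /dw/ as coda.
Between /e/ (V3) and /o/ (V4): /wm/ — longest licit onset from the right is /m/, leaving /w/ as coda.
Between /o/ (V4) and /u/ (V5): cluster /tmj/ — the longest permitted-onset suffix is /mj/; onset = /mj/, preceding coda = /t/.
Result: zjozh.madw.few.mot.mjuzf.
Mapping each syllable to C/V: /zjozh/ → CCVCC, /madw/ → CVCC, /few/ → CVC, /mot/ → CVC, /mjuzf/ → CCVCC.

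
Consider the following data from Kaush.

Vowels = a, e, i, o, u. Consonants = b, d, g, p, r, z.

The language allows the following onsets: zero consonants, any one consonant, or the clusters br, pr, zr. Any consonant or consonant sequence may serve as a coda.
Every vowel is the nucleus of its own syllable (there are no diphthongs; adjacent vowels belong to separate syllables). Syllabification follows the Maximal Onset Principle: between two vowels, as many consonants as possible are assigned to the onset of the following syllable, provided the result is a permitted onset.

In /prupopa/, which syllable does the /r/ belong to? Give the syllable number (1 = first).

Vowels present: u, o, a; each is a nucleus, giving 3 syllables.
Between /u/ (V1) and /o/ (V2): /p/ → onset of the next syllable (single consonants are always licit onsets).
Between /o/ (V2) and /a/ (V3): /p/ is a single consonant, so it becomes the next onset.
So the parse is pru.po.pa.
The /r/ is in the onset of syllable 1 (/pru/).

1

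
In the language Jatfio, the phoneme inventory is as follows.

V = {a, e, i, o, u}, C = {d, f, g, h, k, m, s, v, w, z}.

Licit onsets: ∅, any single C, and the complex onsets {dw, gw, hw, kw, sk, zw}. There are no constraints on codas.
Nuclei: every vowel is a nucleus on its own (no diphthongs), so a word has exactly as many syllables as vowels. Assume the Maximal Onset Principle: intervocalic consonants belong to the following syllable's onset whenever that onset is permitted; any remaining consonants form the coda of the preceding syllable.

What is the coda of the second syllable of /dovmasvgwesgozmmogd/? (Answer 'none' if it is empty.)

sv

The vowels are o, a, e, o, o — 5 nuclei, so 5 syllables.
V1 /o/ – V2 /a/: /vm/; trying suffixes from longest down, /m/ is the first permitted one, so coda /v/ | onset /m/.
V2 /a/ – V3 /e/: /svgw/ — longest licit onset from the right is /gw/, leaving /sv/ as coda.
V3 /e/ – V4 /o/: /sg/ — longest licit onset from the right is /g/, leaving /s/ as coda.
V4 /o/ – V5 /o/: /zmm/ splits as /zm/ + /m/ (/m/ is the longest suffix that is a licit onset).
Syllabification: dov.masv.gwes.gozm.mogd.
Syllable 2 is /masv/: onset /m/, nucleus /a/, coda /sv/.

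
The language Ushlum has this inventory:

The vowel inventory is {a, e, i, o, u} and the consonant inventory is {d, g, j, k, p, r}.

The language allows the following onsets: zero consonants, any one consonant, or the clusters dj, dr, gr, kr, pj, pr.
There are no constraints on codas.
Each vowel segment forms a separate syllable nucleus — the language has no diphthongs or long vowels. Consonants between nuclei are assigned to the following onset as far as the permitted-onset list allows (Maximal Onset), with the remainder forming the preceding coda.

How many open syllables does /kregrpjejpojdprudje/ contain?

Nuclei (vowels): e, e, o, u, e → 5 syllables.
Between /e/ (V1) and /e/ (V2): /grpj/; trying suffixes from longest down, /pj/ is the first permitted one, so coda /gr/ | onset /pj/.
Between /e/ (V2) and /o/ (V3): /jp/; trying suffixes from longest down, /p/ is the first permitted one, so coda /j/ | onset /p/.
Between /o/ (V3) and /u/ (V4): /jdpr/ splits as /jd/ + /pr/ (/pr/ is the longest suffix that is a licit onset).
Between /u/ (V4) and /e/ (V5): cluster /dj/ — /dj/ is itself a permitted onset, so the whole cluster goes right; preceding coda = ∅.
Result: kregr.pjej.pojd.pru.dje.
Classifying each syllable: /kregr/ (closed), /pjej/ (closed), /pojd/ (closed), /pru/ (open), /dje/ (open).
Open syllables: 2.

2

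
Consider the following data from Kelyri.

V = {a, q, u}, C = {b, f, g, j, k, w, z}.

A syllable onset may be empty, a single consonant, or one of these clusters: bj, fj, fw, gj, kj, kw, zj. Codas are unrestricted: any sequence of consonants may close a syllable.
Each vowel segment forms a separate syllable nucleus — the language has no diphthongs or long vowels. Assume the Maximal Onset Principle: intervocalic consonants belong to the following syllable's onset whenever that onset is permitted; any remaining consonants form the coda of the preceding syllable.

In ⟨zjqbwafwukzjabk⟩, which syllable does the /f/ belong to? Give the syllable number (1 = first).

Vowels present: q, a, u, a; each is a nucleus, giving 4 syllables.
/q…a/ gap (V1→V2): /bw/; trying suffixes from longest down, /w/ is the first permitted one, so coda /b/ | onset /w/.
/a…u/ gap (V2→V3): /fw/ is a licit onset in full, so it all attaches to the next syllable.
/u…a/ gap (V3→V4): cluster /kzj/ — the longest permitted-onset suffix is /zj/; onset = /zj/, preceding coda = /k/.
So the parse is zjqb.wa.fwuk.zjabk.
The /f/ is in the onset of syllable 3 (/fwuk/).

3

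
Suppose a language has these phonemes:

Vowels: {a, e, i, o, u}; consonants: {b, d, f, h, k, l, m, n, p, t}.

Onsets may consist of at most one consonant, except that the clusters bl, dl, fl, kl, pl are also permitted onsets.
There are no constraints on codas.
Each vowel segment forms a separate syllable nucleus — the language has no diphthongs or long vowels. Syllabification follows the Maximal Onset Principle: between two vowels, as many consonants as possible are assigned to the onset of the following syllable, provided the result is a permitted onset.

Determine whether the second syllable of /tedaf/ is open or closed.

closed

Nuclei (vowels): e, a → 2 syllables.
Between /e/ (V1) and /a/ (V2): /d/ → onset of the next syllable (single consonants are always licit onsets).
Putting it together: te.daf.
Syllable 2 is /daf/ with coda /f/, so it is closed.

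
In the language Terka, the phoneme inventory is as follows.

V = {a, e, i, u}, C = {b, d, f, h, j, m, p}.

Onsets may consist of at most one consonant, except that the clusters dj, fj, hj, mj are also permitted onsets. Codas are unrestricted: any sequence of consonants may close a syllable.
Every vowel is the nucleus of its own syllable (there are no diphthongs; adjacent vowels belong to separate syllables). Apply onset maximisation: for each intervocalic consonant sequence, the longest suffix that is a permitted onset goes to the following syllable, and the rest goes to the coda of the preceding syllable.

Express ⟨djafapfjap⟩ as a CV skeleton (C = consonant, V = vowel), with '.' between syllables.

CCV.CVC.CCVC

Nuclei (vowels): a, a, a → 3 syllables.
Between /a/ (V1) and /a/ (V2): just /f/ — single C goes to the following onset.
Between /a/ (V2) and /a/ (V3): /pfj/ splits as /p/ + /fj/ (/fj/ is the longest suffix that is a licit onset).
So the parse is dja.fap.fjap.
Mapping each syllable to C/V: /dja/ → CCV, /fap/ → CVC, /fjap/ → CCVC.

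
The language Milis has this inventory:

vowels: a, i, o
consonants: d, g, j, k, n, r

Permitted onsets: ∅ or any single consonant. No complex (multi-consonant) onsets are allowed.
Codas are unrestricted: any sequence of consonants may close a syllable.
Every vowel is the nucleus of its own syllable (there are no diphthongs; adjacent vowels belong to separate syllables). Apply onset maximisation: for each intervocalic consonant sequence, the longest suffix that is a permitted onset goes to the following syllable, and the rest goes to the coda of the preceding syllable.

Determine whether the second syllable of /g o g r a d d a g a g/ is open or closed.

Nuclei (vowels): o, a, a, a → 4 syllables.
σ1/σ2 boundary: /gr/ splits as /g/ + /r/ (/r/ is the longest suffix that is a licit onset).
σ2/σ3 boundary: /dd/; trying suffixes from longest down, /d/ is the first permitted one, so coda /d/ | onset /d/.
σ3/σ4 boundary: /g/ → onset of the next syllable (single consonants are always licit onsets).
Putting it together: gog.rad.da.gag.
Syllable 2 is /rad/ with coda /d/, so it is closed.

closed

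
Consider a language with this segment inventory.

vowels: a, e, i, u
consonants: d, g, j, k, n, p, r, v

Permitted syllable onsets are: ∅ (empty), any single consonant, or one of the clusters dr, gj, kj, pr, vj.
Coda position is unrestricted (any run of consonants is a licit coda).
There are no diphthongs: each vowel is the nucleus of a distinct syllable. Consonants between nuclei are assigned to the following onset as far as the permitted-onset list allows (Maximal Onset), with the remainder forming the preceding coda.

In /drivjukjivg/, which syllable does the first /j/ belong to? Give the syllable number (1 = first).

2

The vowels are i, u, i — 3 nuclei, so 3 syllables.
σ1/σ2 boundary: cluster /vj/ — /vj/ is itself a permitted onset, so the whole cluster goes right; preceding coda = ∅.
σ2/σ3 boundary: /kj/ — entire cluster is a permitted onset → onset /kj/, coda ∅.
So the parse is dri.vju.kjivg.
The first /j/ is in the onset of syllable 2 (/vju/).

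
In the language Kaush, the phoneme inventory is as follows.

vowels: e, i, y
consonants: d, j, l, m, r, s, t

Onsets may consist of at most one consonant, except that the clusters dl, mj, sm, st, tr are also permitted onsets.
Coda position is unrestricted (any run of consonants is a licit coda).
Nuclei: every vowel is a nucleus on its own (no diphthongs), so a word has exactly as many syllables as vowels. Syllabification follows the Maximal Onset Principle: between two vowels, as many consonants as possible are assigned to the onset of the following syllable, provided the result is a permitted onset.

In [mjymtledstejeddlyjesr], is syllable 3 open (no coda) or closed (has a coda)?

open

Vowels present: y, e, e, e, y, e; each is a nucleus, giving 6 syllables.
/y…e/ gap (V1→V2): cluster /mtl/ — the longest permitted-onset suffix is /l/; onset = /l/, preceding coda = /mt/.
/e…e/ gap (V2→V3): /dst/; trying suffixes from longest down, /st/ is the first permitted one, so coda /d/ | onset /st/.
/e…e/ gap (V3→V4): just /j/ — single C goes to the following onset.
/e…y/ gap (V4→V5): cluster /ddl/ — the longest permitted-onset suffix is /dl/; onset = /dl/, preceding coda = /d/.
/y…e/ gap (V5→V6): just /j/ — single C goes to the following onset.
So the parse is mjymt.led.ste.jed.dly.jesr.
Syllable 3 is /ste/; it ends in its nucleus with no coda, so it is open.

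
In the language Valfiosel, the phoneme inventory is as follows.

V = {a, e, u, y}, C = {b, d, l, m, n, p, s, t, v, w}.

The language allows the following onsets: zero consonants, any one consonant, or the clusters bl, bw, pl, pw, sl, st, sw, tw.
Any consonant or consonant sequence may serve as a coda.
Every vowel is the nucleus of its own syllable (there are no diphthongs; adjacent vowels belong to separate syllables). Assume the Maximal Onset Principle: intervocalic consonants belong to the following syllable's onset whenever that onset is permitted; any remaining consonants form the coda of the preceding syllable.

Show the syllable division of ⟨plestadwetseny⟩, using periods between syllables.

ple.stad.wet.se.ny

Nuclei (vowels): e, a, e, e, y → 5 syllables.
/e…a/ gap (V1→V2): cluster /st/ — /st/ is itself a permitted onset, so the whole cluster goes right; preceding coda = ∅.
/a…e/ gap (V2→V3): /dw/ splits as /d/ + /w/ (/w/ is the longest suffix that is a licit onset).
/e…e/ gap (V3→V4): /ts/ splits as /t/ + /s/ (/s/ is the longest suffix that is a licit onset).
/e…y/ gap (V4→V5): /n/ is a single consonant, so it becomes the next onset.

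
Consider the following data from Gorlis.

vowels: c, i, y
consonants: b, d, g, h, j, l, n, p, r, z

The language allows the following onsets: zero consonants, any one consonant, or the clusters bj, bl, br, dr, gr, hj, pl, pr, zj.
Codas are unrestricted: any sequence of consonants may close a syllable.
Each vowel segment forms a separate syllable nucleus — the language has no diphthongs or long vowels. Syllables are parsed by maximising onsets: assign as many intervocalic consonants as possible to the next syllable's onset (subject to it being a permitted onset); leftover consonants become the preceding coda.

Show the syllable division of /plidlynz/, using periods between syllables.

plid.lynz

Vowels present: i, y; each is a nucleus, giving 2 syllables.
/i…y/ gap (V1→V2): cluster /dl/ — the longest permitted-onset suffix is /l/; onset = /l/, preceding coda = /d/.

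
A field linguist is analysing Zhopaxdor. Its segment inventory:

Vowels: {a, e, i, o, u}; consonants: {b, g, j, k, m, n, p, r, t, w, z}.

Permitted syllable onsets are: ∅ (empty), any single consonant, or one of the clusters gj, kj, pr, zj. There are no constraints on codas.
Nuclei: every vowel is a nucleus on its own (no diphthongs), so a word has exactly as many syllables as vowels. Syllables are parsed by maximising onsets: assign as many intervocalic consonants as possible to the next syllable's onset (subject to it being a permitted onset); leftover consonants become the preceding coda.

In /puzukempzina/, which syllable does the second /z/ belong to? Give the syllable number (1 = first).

4

Vowels present: u, u, e, i, a; each is a nucleus, giving 5 syllables.
/u…u/ gap (V1→V2): /z/ is a single consonant, so it becomes the next onset.
/u…e/ gap (V2→V3): /k/ → onset of the next syllable (single consonants are always licit onsets).
/e…i/ gap (V3→V4): /mpz/; trying suffixes from longest down, /z/ is the first permitted one, so coda /mp/ | onset /z/.
/i…a/ gap (V4→V5): just /n/ — single C goes to the following onset.
Syllabification: pu.zu.kemp.zi.na.
The second /z/ is in the onset of syllable 4 (/zi/).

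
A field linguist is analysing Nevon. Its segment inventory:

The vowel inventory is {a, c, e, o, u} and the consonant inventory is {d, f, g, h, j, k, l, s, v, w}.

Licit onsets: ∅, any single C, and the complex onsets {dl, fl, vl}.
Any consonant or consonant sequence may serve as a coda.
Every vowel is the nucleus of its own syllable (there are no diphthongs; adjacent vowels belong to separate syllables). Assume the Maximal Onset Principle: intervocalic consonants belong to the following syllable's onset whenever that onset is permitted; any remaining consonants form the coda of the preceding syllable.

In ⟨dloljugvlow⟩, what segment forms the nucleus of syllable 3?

o

The vowels are o, u, o — 3 nuclei, so 3 syllables.
The third nucleus (vowel 3 from the left) is /o/.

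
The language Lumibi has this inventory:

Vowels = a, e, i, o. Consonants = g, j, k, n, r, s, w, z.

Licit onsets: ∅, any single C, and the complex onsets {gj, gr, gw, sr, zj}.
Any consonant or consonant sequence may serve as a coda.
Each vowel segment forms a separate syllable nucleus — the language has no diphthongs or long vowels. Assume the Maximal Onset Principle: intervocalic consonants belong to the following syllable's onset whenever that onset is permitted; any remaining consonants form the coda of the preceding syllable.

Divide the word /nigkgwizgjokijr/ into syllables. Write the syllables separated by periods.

The vowels are i, i, o, i — 4 nuclei, so 4 syllables.
/i…i/ gap (V1→V2): /gkgw/ — longest licit onset from the right is /gw/, leaving /gk/ as coda.
/i…o/ gap (V2→V3): /zgj/; trying suffixes from longest down, /gj/ is the first permitted one, so coda /z/ | onset /gj/.
/o…i/ gap (V3→V4): just /k/ — single C goes to the following onset.

nigk.gwiz.gjo.kijr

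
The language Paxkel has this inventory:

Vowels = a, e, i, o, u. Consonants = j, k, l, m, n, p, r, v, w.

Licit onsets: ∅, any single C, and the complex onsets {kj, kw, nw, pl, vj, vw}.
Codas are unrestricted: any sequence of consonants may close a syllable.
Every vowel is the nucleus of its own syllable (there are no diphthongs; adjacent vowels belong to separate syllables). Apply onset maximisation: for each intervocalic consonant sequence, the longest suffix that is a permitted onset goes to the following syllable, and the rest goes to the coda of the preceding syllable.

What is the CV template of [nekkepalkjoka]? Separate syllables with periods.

CVC.CV.CVC.CCV.CV

Vowels present: e, e, a, o, a; each is a nucleus, giving 5 syllables.
σ1/σ2 boundary: /kk/ splits as /k/ + /k/ (/k/ is the longest suffix that is a licit onset).
σ2/σ3 boundary: /p/ is a single consonant, so it becomes the next onset.
σ3/σ4 boundary: cluster /lkj/ — the longest permitted-onset suffix is /kj/; onset = /kj/, preceding coda = /l/.
σ4/σ5 boundary: just /k/ — single C goes to the following onset.
Result: nek.ke.pal.kjo.ka.
Mapping each syllable to C/V: /nek/ → CVC, /ke/ → CV, /pal/ → CVC, /kjo/ → CCV, /ka/ → CV.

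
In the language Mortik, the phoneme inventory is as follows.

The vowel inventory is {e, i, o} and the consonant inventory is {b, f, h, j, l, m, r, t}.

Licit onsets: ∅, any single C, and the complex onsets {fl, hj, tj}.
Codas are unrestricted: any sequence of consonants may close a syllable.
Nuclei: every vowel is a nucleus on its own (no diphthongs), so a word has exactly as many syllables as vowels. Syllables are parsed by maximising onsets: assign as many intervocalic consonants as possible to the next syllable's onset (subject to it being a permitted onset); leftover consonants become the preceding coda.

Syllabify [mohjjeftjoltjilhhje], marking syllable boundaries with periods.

The vowels are o, e, o, i, e — 5 nuclei, so 5 syllables.
σ1/σ2 boundary: /hjj/ splits as /hj/ + /j/ (/j/ is the longest suffix that is a licit onset).
σ2/σ3 boundary: cluster /ftj/ — the longest permitted-onset suffix is /tj/; onset = /tj/, preceding coda = /f/.
σ3/σ4 boundary: /ltj/; trying suffixes from longest down, /tj/ is the first permitted one, so coda /l/ | onset /tj/.
σ4/σ5 boundary: /lhhj/; trying suffixes from longest down, /hj/ is the first permitted one, so coda /lh/ | onset /hj/.

mohj.jef.tjol.tjilh.hje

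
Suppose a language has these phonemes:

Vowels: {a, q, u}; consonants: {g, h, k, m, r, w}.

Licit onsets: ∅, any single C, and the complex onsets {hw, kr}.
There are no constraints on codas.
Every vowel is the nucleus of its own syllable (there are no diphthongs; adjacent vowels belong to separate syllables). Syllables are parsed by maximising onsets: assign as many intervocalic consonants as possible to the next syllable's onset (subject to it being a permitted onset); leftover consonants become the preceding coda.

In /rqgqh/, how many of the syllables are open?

1

The vowels are q, q — 2 nuclei, so 2 syllables.
/q…q/ gap (V1→V2): /g/ is a single consonant, so it becomes the next onset.
Result: rq.gqh.
Classifying each syllable: /rq/ (open), /gqh/ (closed).
Open syllables: 1.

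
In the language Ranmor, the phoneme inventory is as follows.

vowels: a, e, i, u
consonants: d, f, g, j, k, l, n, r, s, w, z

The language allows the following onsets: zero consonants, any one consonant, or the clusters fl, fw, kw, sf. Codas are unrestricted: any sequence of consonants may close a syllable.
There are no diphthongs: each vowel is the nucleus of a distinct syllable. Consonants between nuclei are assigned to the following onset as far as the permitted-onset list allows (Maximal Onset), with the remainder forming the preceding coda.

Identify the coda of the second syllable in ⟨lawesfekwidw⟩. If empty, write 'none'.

none

Nuclei (vowels): a, e, e, i → 4 syllables.
V1 /a/ – V2 /e/: /w/ is a single consonant, so it becomes the next onset.
V2 /e/ – V3 /e/: cluster /sf/ — /sf/ is itself a permitted onset, so the whole cluster goes right; preceding coda = ∅.
V3 /e/ – V4 /i/: /kw/ — entire cluster is a permitted onset → onset /kw/, coda ∅.
Putting it together: la.we.sfe.kwidw.
Syllable 2 is /we/: onset /w/, nucleus /e/, coda ∅.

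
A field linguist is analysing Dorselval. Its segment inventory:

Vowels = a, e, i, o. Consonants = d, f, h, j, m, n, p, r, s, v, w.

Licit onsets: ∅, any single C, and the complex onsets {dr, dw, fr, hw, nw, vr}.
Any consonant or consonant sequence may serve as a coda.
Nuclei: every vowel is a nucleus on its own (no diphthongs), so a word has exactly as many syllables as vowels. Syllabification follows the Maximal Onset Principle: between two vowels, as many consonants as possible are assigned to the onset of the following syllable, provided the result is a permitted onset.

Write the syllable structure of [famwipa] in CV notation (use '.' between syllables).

CVC.CV.CV

Nuclei (vowels): a, i, a → 3 syllables.
V1 /a/ – V2 /i/: /mw/ — longest licit onset from the right is /w/, leaving /m/ as coda.
V2 /i/ – V3 /a/: /p/ is a single consonant, so it becomes the next onset.
Syllabification: fam.wi.pa.
Mapping each syllable to C/V: /fam/ → CVC, /wi/ → CV, /pa/ → CV.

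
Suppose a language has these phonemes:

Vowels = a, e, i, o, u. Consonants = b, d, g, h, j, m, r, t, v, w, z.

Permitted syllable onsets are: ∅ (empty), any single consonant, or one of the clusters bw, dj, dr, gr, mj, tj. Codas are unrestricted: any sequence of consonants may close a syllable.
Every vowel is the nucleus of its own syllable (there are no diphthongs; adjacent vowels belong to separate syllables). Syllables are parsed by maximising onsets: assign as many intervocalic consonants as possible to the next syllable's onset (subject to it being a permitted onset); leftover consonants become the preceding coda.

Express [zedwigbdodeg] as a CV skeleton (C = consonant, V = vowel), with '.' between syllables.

CVC.CVCC.CV.CVC

Vowels present: e, i, o, e; each is a nucleus, giving 4 syllables.
/e…i/ gap (V1→V2): cluster /dw/ — the longest permitted-onset suffix is /w/; onset = /w/, preceding coda = /d/.
/i…o/ gap (V2→V3): /gbd/ splits as /gb/ + /d/ (/d/ is the longest suffix that is a licit onset).
/o…e/ gap (V3→V4): just /d/ — single C goes to the following onset.
So the parse is zed.wigb.do.deg.
Mapping each syllable to C/V: /zed/ → CVC, /wigb/ → CVCC, /do/ → CV, /deg/ → CVC.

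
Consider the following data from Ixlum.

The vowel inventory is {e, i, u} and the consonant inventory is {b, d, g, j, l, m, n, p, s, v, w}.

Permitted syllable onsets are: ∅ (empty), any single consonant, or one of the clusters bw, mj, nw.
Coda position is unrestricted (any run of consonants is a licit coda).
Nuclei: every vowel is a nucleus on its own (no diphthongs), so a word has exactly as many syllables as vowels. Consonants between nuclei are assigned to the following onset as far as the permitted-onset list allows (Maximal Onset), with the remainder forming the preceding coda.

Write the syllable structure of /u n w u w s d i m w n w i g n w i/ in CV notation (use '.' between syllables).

V.CCVCC.CVCC.CCVC.CCV

Vowels present: u, u, i, i, i; each is a nucleus, giving 5 syllables.
σ1/σ2 boundary: cluster /nw/ — /nw/ is itself a permitted onset, so the whole cluster goes right; preceding coda = ∅.
σ2/σ3 boundary: cluster /wsd/ — the longest permitted-onset suffix is /d/; onset = /d/, preceding coda = /ws/.
σ3/σ4 boundary: /mwnw/; trying suffixes from longest down, /nw/ is the first permitted one, so coda /mw/ | onset /nw/.
σ4/σ5 boundary: cluster /gnw/ — the longest permitted-onset suffix is /nw/; onset = /nw/, preceding coda = /g/.
So the parse is u.nwuws.dimw.nwig.nwi.
Mapping each syllable to C/V: /u/ → V, /nwuws/ → CCVCC, /dimw/ → CVCC, /nwig/ → CCVC, /nwi/ → CCV.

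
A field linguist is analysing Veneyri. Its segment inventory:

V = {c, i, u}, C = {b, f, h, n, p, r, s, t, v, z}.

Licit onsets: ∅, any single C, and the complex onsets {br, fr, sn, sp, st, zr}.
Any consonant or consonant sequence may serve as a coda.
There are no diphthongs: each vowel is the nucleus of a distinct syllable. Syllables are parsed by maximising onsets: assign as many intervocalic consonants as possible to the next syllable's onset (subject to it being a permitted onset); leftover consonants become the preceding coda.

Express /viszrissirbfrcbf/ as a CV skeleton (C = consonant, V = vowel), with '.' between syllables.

CVC.CCVC.CVCC.CCVCC

Vowels present: i, i, i, c; each is a nucleus, giving 4 syllables.
σ1/σ2 boundary: /szr/ — longest licit onset from the right is /zr/, leaving /s/ as coda.
σ2/σ3 boundary: /ss/; trying suffixes from longest down, /s/ is the first permitted one, so coda /s/ | onset /s/.
σ3/σ4 boundary: cluster /rbfr/ — the longest permitted-onset suffix is /fr/; onset = /fr/, preceding coda = /rb/.
Result: vis.zris.sirb.frcbf.
Mapping each syllable to C/V: /vis/ → CVC, /zris/ → CCVC, /sirb/ → CVCC, /frcbf/ → CCVCC.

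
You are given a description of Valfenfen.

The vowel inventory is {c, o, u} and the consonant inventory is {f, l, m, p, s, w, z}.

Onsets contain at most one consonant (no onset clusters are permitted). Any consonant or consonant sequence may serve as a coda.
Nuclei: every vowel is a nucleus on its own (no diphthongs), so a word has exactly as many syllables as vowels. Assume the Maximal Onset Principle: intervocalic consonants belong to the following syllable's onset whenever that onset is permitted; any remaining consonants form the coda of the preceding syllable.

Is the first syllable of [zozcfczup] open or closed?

open

The vowels are o, c, c, u — 4 nuclei, so 4 syllables.
Between /o/ (V1) and /c/ (V2): /z/ → onset of the next syllable (single consonants are always licit onsets).
Between /c/ (V2) and /c/ (V3): /f/ → onset of the next syllable (single consonants are always licit onsets).
Between /c/ (V3) and /u/ (V4): /z/ is a single consonant, so it becomes the next onset.
Putting it together: zo.zc.fc.zup.
Syllable 1 is /zo/; it ends in its nucleus with no coda, so it is open.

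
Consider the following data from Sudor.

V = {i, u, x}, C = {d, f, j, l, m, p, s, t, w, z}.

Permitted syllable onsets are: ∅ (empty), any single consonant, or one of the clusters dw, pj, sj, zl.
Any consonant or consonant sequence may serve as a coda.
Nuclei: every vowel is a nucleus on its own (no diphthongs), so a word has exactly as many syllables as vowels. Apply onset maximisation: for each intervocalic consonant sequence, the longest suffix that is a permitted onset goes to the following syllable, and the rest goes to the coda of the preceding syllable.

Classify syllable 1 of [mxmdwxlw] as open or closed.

The vowels are x, x — 2 nuclei, so 2 syllables.
Between /x/ (V1) and /x/ (V2): cluster /mdw/ — the longest permitted-onset suffix is /dw/; onset = /dw/, preceding coda = /m/.
Syllabification: mxm.dwxlw.
Syllable 1 is /mxm/ with coda /m/, so it is closed.

closed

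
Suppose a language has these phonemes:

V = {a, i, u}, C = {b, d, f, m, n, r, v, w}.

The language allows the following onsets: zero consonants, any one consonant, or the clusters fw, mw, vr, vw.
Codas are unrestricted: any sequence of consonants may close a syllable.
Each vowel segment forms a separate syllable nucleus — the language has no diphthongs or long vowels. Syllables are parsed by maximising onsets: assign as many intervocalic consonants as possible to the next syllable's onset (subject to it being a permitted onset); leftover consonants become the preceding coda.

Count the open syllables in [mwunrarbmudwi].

Nuclei (vowels): u, a, u, i → 4 syllables.
V1 /u/ – V2 /a/: /nr/ splits as /n/ + /r/ (/r/ is the longest suffix that is a licit onset).
V2 /a/ – V3 /u/: /rbm/ splits as /rb/ + /m/ (/m/ is the longest suffix that is a licit onset).
V3 /u/ – V4 /i/: /dw/; trying suffixes from longest down, /w/ is the first permitted one, so coda /d/ | onset /w/.
So the parse is mwun.rarb.mud.wi.
Classifying each syllable: /mwun/ (closed), /rarb/ (closed), /mud/ (closed), /wi/ (open).
Open syllables: 1.

1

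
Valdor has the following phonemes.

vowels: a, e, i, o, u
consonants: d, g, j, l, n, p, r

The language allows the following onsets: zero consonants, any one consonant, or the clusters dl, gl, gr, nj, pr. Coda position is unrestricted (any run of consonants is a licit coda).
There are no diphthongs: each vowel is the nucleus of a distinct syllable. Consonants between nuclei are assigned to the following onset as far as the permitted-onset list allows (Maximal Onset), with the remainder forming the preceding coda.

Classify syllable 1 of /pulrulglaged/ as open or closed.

Vowels present: u, u, a, e; each is a nucleus, giving 4 syllables.
/u…u/ gap (V1→V2): /lr/ — longest licit onset from the right is /r/, leaving /l/ as coda.
/u…a/ gap (V2→V3): /lgl/ splits as /l/ + /gl/ (/gl/ is the longest suffix that is a licit onset).
/a…e/ gap (V3→V4): /g/ → onset of the next syllable (single consonants are always licit onsets).
Putting it together: pul.rul.gla.ged.
Syllable 1 is /pul/ with coda /l/, so it is closed.

closed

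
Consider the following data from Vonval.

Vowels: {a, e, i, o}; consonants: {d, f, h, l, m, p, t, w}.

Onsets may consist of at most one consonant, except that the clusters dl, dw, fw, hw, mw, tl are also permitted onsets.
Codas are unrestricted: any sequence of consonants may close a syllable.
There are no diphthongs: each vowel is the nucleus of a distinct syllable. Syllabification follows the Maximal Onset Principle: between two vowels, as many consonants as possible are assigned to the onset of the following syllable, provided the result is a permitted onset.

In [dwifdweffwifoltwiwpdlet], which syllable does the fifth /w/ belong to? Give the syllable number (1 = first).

5

Vowels present: i, e, i, o, i, e; each is a nucleus, giving 6 syllables.
/i…e/ gap (V1→V2): cluster /fdw/ — the longest permitted-onset suffix is /dw/; onset = /dw/, preceding coda = /f/.
/e…i/ gap (V2→V3): /ffw/; trying suffixes from longest down, /fw/ is the first permitted one, so coda /f/ | onset /fw/.
/i…o/ gap (V3→V4): /f/ → onset of the next syllable (single consonants are always licit onsets).
/o…i/ gap (V4→V5): /ltw/ — longest licit onset from the right is /w/, leaving /lt/ as coda.
/i…e/ gap (V5→V6): cluster /wpdl/ — the longest permitted-onset suffix is /dl/; onset = /dl/, preceding coda = /wp/.
Syllabification: dwif.dwef.fwi.folt.wiwp.dlet.
The fifth /w/ is in the coda of syllable 5 (/wiwp/).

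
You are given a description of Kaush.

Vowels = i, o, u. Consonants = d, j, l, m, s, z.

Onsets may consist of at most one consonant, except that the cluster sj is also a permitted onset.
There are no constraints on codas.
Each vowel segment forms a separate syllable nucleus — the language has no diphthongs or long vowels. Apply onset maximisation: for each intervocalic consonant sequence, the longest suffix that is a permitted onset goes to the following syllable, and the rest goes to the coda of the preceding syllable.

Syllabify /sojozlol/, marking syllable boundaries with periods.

The vowels are o, o, o — 3 nuclei, so 3 syllables.
V1 /o/ – V2 /o/: /j/ is a single consonant, so it becomes the next onset.
V2 /o/ – V3 /o/: /zl/ — longest licit onset from the right is /l/, leaving /z/ as coda.

so.joz.lol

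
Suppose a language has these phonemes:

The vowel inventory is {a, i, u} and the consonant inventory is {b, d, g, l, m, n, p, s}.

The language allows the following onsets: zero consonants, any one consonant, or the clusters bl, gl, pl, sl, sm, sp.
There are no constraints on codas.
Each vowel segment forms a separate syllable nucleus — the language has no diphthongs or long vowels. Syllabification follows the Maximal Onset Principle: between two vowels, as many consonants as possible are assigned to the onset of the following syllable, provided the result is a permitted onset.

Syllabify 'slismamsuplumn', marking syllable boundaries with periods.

The vowels are i, a, u, u — 4 nuclei, so 4 syllables.
/i…a/ gap (V1→V2): /sm/ — entire cluster is a permitted onset → onset /sm/, coda ∅.
/a…u/ gap (V2→V3): cluster /ms/ — the longest permitted-onset suffix is /s/; onset = /s/, preceding coda = /m/.
/u…u/ gap (V3→V4): /pl/ — entire cluster is a permitted onset → onset /pl/, coda ∅.

sli.smam.su.plumn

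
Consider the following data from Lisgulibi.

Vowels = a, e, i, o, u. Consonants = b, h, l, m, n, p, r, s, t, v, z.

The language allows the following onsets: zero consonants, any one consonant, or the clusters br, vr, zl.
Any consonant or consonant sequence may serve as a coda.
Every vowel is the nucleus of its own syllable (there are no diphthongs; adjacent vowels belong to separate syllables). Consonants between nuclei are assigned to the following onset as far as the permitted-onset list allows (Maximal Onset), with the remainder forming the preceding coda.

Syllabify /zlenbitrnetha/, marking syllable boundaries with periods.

Nuclei (vowels): e, i, e, a → 4 syllables.
V1 /e/ – V2 /i/: cluster /nb/ — the longest permitted-onset suffix is /b/; onset = /b/, preceding coda = /n/.
V2 /i/ – V3 /e/: /trn/; trying suffixes from longest down, /n/ is the first permitted one, so coda /tr/ | onset /n/.
V3 /e/ – V4 /a/: cluster /th/ — the longest permitted-onset suffix is /h/; onset = /h/, preceding coda = /t/.

zlen.bitr.net.ha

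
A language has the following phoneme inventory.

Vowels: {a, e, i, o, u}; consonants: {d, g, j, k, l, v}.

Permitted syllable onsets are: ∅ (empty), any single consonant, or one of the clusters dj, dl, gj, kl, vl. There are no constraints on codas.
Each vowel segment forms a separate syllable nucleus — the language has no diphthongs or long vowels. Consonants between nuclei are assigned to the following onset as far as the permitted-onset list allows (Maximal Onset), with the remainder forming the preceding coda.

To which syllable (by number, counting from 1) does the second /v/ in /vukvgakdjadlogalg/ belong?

1

The vowels are u, a, a, o, a — 5 nuclei, so 5 syllables.
Between /u/ (V1) and /a/ (V2): cluster /kvg/ — the longest permitted-onset suffix is /g/; onset = /g/, preceding coda = /kv/.
Between /a/ (V2) and /a/ (V3): /kdj/ — longest licit onset from the right is /dj/, leaving /k/ as coda.
Between /a/ (V3) and /o/ (V4): /dl/ is a licit onset in full, so it all attaches to the next syllable.
Between /o/ (V4) and /a/ (V5): /g/ is a single consonant, so it becomes the next onset.
Result: vukv.gak.dja.dlo.galg.
The second /v/ is in the coda of syllable 1 (/vukv/).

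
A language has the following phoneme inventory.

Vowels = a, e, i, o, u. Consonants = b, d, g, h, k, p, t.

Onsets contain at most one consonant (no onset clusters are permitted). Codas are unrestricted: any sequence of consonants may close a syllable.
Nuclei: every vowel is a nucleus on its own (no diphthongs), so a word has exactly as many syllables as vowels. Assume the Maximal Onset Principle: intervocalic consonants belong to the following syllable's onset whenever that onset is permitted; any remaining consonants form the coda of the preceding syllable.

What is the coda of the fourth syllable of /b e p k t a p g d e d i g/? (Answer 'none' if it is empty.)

g

Nuclei (vowels): e, a, e, i → 4 syllables.
V1 /e/ – V2 /a/: /pkt/ splits as /pk/ + /t/ (/t/ is the longest suffix that is a licit onset).
V2 /a/ – V3 /e/: /pgd/; trying suffixes from longest down, /d/ is the first permitted one, so coda /pg/ | onset /d/.
V3 /e/ – V4 /i/: just /d/ — single C goes to the following onset.
So the parse is bepk.tapg.de.dig.
Syllable 4 is /dig/: onset /d/, nucleus /i/, coda /g/.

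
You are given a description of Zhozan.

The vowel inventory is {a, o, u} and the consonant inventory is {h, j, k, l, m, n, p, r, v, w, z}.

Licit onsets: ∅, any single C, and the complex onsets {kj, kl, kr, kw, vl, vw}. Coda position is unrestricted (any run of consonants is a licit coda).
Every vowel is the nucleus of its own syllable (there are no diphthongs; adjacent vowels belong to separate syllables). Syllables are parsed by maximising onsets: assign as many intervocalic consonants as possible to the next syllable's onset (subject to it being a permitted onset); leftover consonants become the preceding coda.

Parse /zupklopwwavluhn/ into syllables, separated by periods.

Vowels present: u, o, a, u; each is a nucleus, giving 4 syllables.
Between /u/ (V1) and /o/ (V2): /pkl/ splits as /p/ + /kl/ (/kl/ is the longest suffix that is a licit onset).
Between /o/ (V2) and /a/ (V3): cluster /pww/ — the longest permitted-onset suffix is /w/; onset = /w/, preceding coda = /pw/.
Between /a/ (V3) and /u/ (V4): /vl/ — entire cluster is a permitted onset → onset /vl/, coda ∅.

zup.klopw.wa.vluhn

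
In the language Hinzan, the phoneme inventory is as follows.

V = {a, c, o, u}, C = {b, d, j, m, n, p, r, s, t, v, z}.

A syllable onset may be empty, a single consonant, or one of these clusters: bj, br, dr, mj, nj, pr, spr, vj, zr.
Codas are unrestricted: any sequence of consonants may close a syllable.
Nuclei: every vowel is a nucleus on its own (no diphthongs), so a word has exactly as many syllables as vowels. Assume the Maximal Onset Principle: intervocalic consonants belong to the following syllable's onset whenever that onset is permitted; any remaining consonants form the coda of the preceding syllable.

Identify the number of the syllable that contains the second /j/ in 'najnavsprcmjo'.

The vowels are a, a, c, o — 4 nuclei, so 4 syllables.
Between /a/ (V1) and /a/ (V2): /jn/ splits as /j/ + /n/ (/n/ is the longest suffix that is a licit onset).
Between /a/ (V2) and /c/ (V3): /vspr/ — longest licit onset from the right is /spr/, leaving /v/ as coda.
Between /c/ (V3) and /o/ (V4): cluster /mj/ — /mj/ is itself a permitted onset, so the whole cluster goes right; preceding coda = ∅.
Syllabification: naj.nav.sprc.mjo.
The second /j/ is in the onset of syllable 4 (/mjo/).

4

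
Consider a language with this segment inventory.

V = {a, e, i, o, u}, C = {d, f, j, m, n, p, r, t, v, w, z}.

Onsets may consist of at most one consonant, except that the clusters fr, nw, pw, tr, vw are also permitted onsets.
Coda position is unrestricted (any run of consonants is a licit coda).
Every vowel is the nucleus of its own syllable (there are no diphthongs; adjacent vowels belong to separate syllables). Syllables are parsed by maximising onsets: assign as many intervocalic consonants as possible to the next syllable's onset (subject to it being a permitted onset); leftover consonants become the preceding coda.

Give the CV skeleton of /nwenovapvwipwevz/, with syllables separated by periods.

The vowels are e, o, a, i, e — 5 nuclei, so 5 syllables.
Between /e/ (V1) and /o/ (V2): /n/ → onset of the next syllable (single consonants are always licit onsets).
Between /o/ (V2) and /a/ (V3): /v/ is a single consonant, so it becomes the next onset.
Between /a/ (V3) and /i/ (V4): /pvw/ splits as /p/ + /vw/ (/vw/ is the longest suffix that is a licit onset).
Between /i/ (V4) and /e/ (V5): cluster /pw/ — /pw/ is itself a permitted onset, so the whole cluster goes right; preceding coda = ∅.
Result: nwe.no.vap.vwi.pwevz.
Mapping each syllable to C/V: /nwe/ → CCV, /no/ → CV, /vap/ → CVC, /vwi/ → CCV, /pwevz/ → CCVCC.

CCV.CV.CVC.CCV.CCVCC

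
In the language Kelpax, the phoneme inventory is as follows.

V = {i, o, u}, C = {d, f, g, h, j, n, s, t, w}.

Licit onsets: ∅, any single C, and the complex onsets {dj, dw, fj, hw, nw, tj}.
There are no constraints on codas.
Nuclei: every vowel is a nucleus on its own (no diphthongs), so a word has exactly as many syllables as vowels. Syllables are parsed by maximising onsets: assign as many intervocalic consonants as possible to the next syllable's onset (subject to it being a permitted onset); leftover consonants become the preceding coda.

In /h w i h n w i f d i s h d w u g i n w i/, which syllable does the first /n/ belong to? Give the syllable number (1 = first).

2

Vowels present: i, i, i, u, i, i; each is a nucleus, giving 6 syllables.
σ1/σ2 boundary: /hnw/ — longest licit onset from the right is /nw/, leaving /h/ as coda.
σ2/σ3 boundary: cluster /fd/ — the longest permitted-onset suffix is /d/; onset = /d/, preceding coda = /f/.
σ3/σ4 boundary: /shdw/; trying suffixes from longest down, /dw/ is the first permitted one, so coda /sh/ | onset /dw/.
σ4/σ5 boundary: /g/ is a single consonant, so it becomes the next onset.
σ5/σ6 boundary: cluster /nw/ — /nw/ is itself a permitted onset, so the whole cluster goes right; preceding coda = ∅.
Result: hwih.nwif.dish.dwu.gi.nwi.
The first /n/ is in the onset of syllable 2 (/nwif/).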